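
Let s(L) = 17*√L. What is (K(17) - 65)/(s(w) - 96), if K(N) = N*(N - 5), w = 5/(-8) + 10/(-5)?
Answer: -35584/26599 - 4726*I*√42/79797 ≈ -1.3378 - 0.38382*I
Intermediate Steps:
w = -21/8 (w = 5*(-⅛) + 10*(-⅕) = -5/8 - 2 = -21/8 ≈ -2.6250)
K(N) = N*(-5 + N)
(K(17) - 65)/(s(w) - 96) = (17*(-5 + 17) - 65)/(17*√(-21/8) - 96) = (17*12 - 65)/(17*(I*√42/4) - 96) = (204 - 65)/(17*I*√42/4 - 96) = 139/(-96 + 17*I*√42/4)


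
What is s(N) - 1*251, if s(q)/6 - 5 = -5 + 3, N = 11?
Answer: -233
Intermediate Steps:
s(q) = 18 (s(q) = 30 + 6*(-5 + 3) = 30 + 6*(-2) = 30 - 12 = 18)
s(N) - 1*251 = 18 - 1*251 = 18 - 251 = -233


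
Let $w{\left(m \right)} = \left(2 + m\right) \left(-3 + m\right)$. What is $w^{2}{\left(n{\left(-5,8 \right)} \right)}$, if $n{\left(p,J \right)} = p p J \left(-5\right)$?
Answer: $1001988988036$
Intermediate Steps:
$n{\left(p,J \right)} = - 5 J p^{2}$ ($n{\left(p,J \right)} = p^{2} J \left(-5\right) = J p^{2} \left(-5\right) = - 5 J p^{2}$)
$w{\left(m \right)} = \left(-3 + m\right) \left(2 + m\right)$
$w^{2}{\left(n{\left(-5,8 \right)} \right)} = \left(-6 + \left(\left(-5\right) 8 \left(-5\right)^{2}\right)^{2} - \left(-5\right) 8 \left(-5\right)^{2}\right)^{2} = \left(-6 + \left(\left(-5\right) 8 \cdot 25\right)^{2} - \left(-5\right) 8 \cdot 25\right)^{2} = \left(-6 + \left(-1000\right)^{2} - -1000\right)^{2} = \left(-6 + 1000000 + 1000\right)^{2} = 1000994^{2} = 1001988988036$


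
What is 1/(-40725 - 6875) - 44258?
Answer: -2106680801/47600 ≈ -44258.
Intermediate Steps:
1/(-40725 - 6875) - 44258 = 1/(-47600) - 44258 = -1/47600 - 44258 = -2106680801/47600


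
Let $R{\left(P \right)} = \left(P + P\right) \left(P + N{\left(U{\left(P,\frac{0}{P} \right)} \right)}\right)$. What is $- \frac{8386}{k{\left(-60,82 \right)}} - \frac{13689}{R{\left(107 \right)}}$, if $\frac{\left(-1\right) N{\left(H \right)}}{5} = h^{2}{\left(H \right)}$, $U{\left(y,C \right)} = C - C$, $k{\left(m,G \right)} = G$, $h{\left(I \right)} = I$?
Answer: $- \frac{96572563}{938818} \approx -102.87$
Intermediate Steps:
$U{\left(y,C \right)} = 0$
$N{\left(H \right)} = - 5 H^{2}$
$R{\left(P \right)} = 2 P^{2}$ ($R{\left(P \right)} = \left(P + P\right) \left(P - 5 \cdot 0^{2}\right) = 2 P \left(P - 0\right) = 2 P \left(P + 0\right) = 2 P P = 2 P^{2}$)
$- \frac{8386}{k{\left(-60,82 \right)}} - \frac{13689}{R{\left(107 \right)}} = - \frac{8386}{82} - \frac{13689}{2 \cdot 107^{2}} = \left(-8386\right) \frac{1}{82} - \frac{13689}{2 \cdot 11449} = - \frac{4193}{41} - \frac{13689}{22898} = - \frac{96572563}{938818}$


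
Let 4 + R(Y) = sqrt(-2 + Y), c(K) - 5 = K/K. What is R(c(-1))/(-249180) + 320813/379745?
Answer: 7994094283/9462485910 ≈ 0.84482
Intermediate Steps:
c(K) = 6 (c(K) = 5 + K/K = 5 + 1 = 6)
R(Y) = -4 + sqrt(-2 + Y)
R(c(-1))/(-249180) + 320813/379745 = (-4 + sqrt(-2 + 6))/(-249180) + 320813/379745 = (-4 + sqrt(4))*(-1/249180) + 320813*(1/379745) = (-4 + 2)*(-1/249180) + 320813/379745 = -2*(-1/249180) + 320813/379745 = 1/124590 + 320813/379745 = 7994094283/9462485910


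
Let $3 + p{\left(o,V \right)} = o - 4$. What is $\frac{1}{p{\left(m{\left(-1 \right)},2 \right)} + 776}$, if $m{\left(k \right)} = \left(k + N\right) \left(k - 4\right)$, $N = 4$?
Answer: $\frac{1}{754} \approx 0.0013263$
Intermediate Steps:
$m{\left(k \right)} = \left(-4 + k\right) \left(4 + k\right)$ ($m{\left(k \right)} = \left(k + 4\right) \left(k - 4\right) = \left(4 + k\right) \left(-4 + k\right) = \left(-4 + k\right) \left(4 + k\right)$)
$p{\left(o,V \right)} = -7 + o$ ($p{\left(o,V \right)} = -3 + \left(o - 4\right) = -3 + \left(-4 + o\right) = -7 + o$)
$\frac{1}{p{\left(m{\left(-1 \right)},2 \right)} + 776} = \frac{1}{\left(-7 - \left(16 - \left(-1\right)^{2}\right)\right) + 776} = \frac{1}{\left(-7 + \left(-16 + 1\right)\right) + 776} = \frac{1}{\left(-7 - 15\right) + 776} = \frac{1}{-22 + 776} = \frac{1}{754}$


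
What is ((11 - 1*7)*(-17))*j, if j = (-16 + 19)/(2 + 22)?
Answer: -17/2 ≈ -8.5000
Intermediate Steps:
j = 1/8 (j = 3/24 = 3*(1/24) = 1/8 ≈ 0.12500)
((11 - 1*7)*(-17))*j = ((11 - 1*7)*(-17))*(1/8) = ((11 - 7)*(-17))*(1/8) = (4*(-17))*(1/8) = -68*1/8 = -17/2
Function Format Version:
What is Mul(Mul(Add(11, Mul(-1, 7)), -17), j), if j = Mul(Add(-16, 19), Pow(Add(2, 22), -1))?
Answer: Rational(-17, 2) ≈ -8.5000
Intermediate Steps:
j = Rational(1, 8) (j = Mul(3, Pow(24, -1)) = Mul(3, Rational(1, 24)) = Rational(1, 8) ≈ 0.12500)
Mul(Mul(Add(11, Mul(-1, 7)), -17), j) = Mul(Mul(Add(11, Mul(-1, 7)), -17), Rational(1, 8)) = Mul(Mul(Add(11, -7), -17), Rational(1, 8)) = Mul(Mul(4, -17), Rational(1, 8)) = Mul(-68, Rational(1, 8)) = Rational(-17, 2)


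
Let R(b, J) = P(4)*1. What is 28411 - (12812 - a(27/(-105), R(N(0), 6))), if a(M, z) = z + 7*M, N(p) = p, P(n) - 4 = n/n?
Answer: 78011/5 ≈ 15602.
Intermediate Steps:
P(n) = 5 (P(n) = 4 + n/n = 4 + 1 = 5)
R(b, J) = 5 (R(b, J) = 5*1 = 5)
28411 - (12812 - a(27/(-105), R(N(0), 6))) = 28411 - (12812 - (5 + 7*(27/(-105)))) = 28411 - (12812 - (5 + 7*(27*(-1/105)))) = 28411 - (12812 - (5 + 7*(-9/35))) = 28411 - (12812 - (5 - 9/5)) = 28411 - (12812 - 1*16/5) = 28411 - (12812 - 16/5) = 28411 - 1*64044/5 = 28411 - 64044/5 = 78011/5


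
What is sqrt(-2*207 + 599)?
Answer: sqrt(185) ≈ 13.601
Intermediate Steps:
sqrt(-2*207 + 599) = sqrt(-414 + 599) = sqrt(185)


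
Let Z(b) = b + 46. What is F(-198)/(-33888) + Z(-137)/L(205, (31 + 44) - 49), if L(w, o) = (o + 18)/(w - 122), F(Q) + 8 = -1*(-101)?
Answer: -21330013/124256 ≈ -171.66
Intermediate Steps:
F(Q) = 93 (F(Q) = -8 - 1*(-101) = -8 + 101 = 93)
Z(b) = 46 + b
L(w, o) = (18 + o)/(-122 + w)
F(-198)/(-33888) + Z(-137)/L(205, (31 + 44) - 49) = 93/(-33888) + (46 - 137)/(((18 + ((31 + 44) - 49))/(-122 + 205))) = 93*(-1/33888) - 91*83/(18 + (75 - 49)) = -31/11296 - 91*83/(18 + 26) = -31/11296 - 91/((1/83)*44) = -31/11296 - 91/44/83 = -31/11296 - 91*83/44 = -31/11296 - 7553/44 = -21330013/124256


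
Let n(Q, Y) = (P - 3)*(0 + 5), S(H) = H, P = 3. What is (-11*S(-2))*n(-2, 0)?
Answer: 0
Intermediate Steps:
n(Q, Y) = 0 (n(Q, Y) = (3 - 3)*(0 + 5) = 0*5 = 0)
(-11*S(-2))*n(-2, 0) = -11*(-2)*0 = 22*0 = 0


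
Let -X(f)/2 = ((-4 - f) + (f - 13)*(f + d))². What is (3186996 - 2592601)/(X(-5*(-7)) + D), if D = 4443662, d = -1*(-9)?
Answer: 118879/543516 ≈ 0.21872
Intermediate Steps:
d = 9
X(f) = -2*(-4 - f + (-13 + f)*(9 + f))² (X(f) = -2*((-4 - f) + (f - 13)*(f + 9))² = -2*((-4 - f) + (-13 + f)*(9 + f))² = -2*(-4 - f + (-13 + f)*(9 + f))²)
(3186996 - 2592601)/(X(-5*(-7)) + D) = (3186996 - 2592601)/(-2*(121 - (-5*(-7))² + 5*(-5*(-7)))² + 4443662) = 594395/(-2*(121 - 1*35² + 5*35)² + 4443662) = 594395/(-2*(121 - 1*1225 + 175)² + 4443662) = 594395/(-2*(121 - 1225 + 175)² + 4443662) = 594395/(-2*(-929)² + 4443662) = 594395/(-2*863041 + 4443662) = 594395/(-1726082 + 4443662) = 594395/2717580 = 594395*(1/2717580) = 118879/543516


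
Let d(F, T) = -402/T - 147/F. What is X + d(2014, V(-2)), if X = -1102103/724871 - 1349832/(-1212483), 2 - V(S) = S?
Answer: -29790685225483500/295015340348617 ≈ -100.98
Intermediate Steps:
V(S) = 2 - S
X = -119275693359/292964588231 (X = -1102103*1/724871 - 1349832*(-1/1212483) = -1102103/724871 + 449944/404161 = -119275693359/292964588231 ≈ -0.40713)
X + d(2014, V(-2)) = -119275693359/292964588231 + (-402/(2 - 1*(-2)) - 147/2014) = -119275693359/292964588231 + (-402/(2 + 2) - 147*1/2014) = -119275693359/292964588231 + (-402/4 - 147/2014) = -119275693359/292964588231 + (-402*¼ - 147/2014) = -119275693359/292964588231 + (-201/2 - 147/2014) = -119275693359/292964588231 - 101277/1007 = -29790685225483500/295015340348617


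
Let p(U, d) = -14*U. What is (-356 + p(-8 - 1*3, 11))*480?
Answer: -96960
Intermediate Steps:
(-356 + p(-8 - 1*3, 11))*480 = (-356 - 14*(-8 - 1*3))*480 = (-356 - 14*(-8 - 3))*480 = (-356 - 14*(-11))*480 = (-356 + 154)*480 = -202*480 = -96960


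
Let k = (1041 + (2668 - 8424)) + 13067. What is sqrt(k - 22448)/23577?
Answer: 4*I*sqrt(881)/23577 ≈ 0.0050357*I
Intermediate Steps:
k = 8352 (k = (1041 - 5756) + 13067 = -4715 + 13067 = 8352)
sqrt(k - 22448)/23577 = sqrt(8352 - 22448)/23577 = sqrt(-14096)*(1/23577) = (4*I*sqrt(881))*(1/23577) = 4*I*sqrt(881)/23577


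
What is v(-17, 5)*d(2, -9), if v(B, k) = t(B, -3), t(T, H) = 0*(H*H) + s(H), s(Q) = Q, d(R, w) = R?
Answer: -6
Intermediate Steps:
t(T, H) = H (t(T, H) = 0*(H*H) + H = 0*H² + H = 0 + H = H)
v(B, k) = -3
v(-17, 5)*d(2, -9) = -3*2 = -6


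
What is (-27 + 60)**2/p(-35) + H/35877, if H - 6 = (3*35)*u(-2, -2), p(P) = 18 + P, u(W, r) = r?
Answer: -13024507/203303 ≈ -64.064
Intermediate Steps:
H = -204 (H = 6 + (3*35)*(-2) = 6 + 105*(-2) = 6 - 210 = -204)
(-27 + 60)**2/p(-35) + H/35877 = (-27 + 60)**2/(18 - 35) - 204/35877 = 33**2/(-17) - 204*1/35877 = 1089*(-1/17) - 68/11959 = -1089/17 - 68/11959 = -13024507/203303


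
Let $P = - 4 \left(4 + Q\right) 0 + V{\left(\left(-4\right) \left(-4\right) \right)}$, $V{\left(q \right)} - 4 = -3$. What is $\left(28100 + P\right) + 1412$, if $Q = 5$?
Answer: $29513$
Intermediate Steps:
$V{\left(q \right)} = 1$ ($V{\left(q \right)} = 4 - 3 = 1$)
$P = 1$ ($P = - 4 \left(4 + 5\right) 0 + 1 = - 4 \cdot 9 \cdot 0 + 1 = \left(-4\right) 0 + 1 = 0 + 1 = 1$)
$\left(28100 + P\right) + 1412 = \left(28100 + 1\right) + 1412 = 28101 + 1412 = 29513$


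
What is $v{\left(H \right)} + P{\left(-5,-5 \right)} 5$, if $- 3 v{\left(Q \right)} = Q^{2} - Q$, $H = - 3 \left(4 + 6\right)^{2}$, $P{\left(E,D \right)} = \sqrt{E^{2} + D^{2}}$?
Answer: $-30100 + 25 \sqrt{2} \approx -30065.0$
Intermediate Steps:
$P{\left(E,D \right)} = \sqrt{D^{2} + E^{2}}$
$H = -300$ ($H = - 3 \cdot 10^{2} = \left(-3\right) 100 = -300$)
$v{\left(Q \right)} = - \frac{Q^{2}}{3} + \frac{Q}{3}$ ($v{\left(Q \right)} = - \frac{Q^{2} - Q}{3} = - \frac{Q^{2}}{3} + \frac{Q}{3}$)
$v{\left(H \right)} + P{\left(-5,-5 \right)} 5 = \frac{1}{3} \left(-300\right) \left(1 - -300\right) + \sqrt{\left(-5\right)^{2} + \left(-5\right)^{2}} \cdot 5 = \frac{1}{3} \left(-300\right) \left(1 + 300\right) + \sqrt{25 + 25} \cdot 5 = \frac{1}{3} \left(-300\right) 301 + \sqrt{50} \cdot 5 = -30100 + 5 \sqrt{2} \cdot 5 = -30100 + 25 \sqrt{2}$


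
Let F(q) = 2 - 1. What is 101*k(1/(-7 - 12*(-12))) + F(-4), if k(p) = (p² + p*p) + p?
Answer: 37607/25992 ≈ 1.4469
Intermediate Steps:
F(q) = 1
k(p) = p + 2*p² (k(p) = (p² + p²) + p = 2*p² + p = p + 2*p²)
101*k(1/(-7 - 12*(-12))) + F(-4) = 101*((1/(-7 - 12*(-12)))*(1 + 2*(1/(-7 - 12*(-12))))) + 1 = 101*((-1/12/(-19))*(1 + 2*(-1/12/(-19)))) + 1 = 101*((-1/19*(-1/12))*(1 + 2*(-1/19*(-1/12)))) + 1 = 101*((1 + 2*(1/228))/228) + 1 = 101*((1 + 1/114)/228) + 1 = 101*((1/228)*(115/114)) + 1 = 101*(115/25992) + 1 = 11615/25992 + 1 = 37607/25992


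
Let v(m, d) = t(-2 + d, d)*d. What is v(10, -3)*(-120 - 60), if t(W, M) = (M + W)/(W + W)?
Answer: 432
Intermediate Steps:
t(W, M) = (M + W)/(2*W) (t(W, M) = (M + W)/((2*W)) = (M + W)*(1/(2*W)) = (M + W)/(2*W))
v(m, d) = d*(-2 + 2*d)/(2*(-2 + d)) (v(m, d) = ((d + (-2 + d))/(2*(-2 + d)))*d = ((-2 + 2*d)/(2*(-2 + d)))*d = d*(-2 + 2*d)/(2*(-2 + d)))
v(10, -3)*(-120 - 60) = (-3*(-1 - 3)/(-2 - 3))*(-120 - 60) = -3*(-4)/(-5)*(-180) = -3*(-⅕)*(-4)*(-180) = -12/5*(-180) = 432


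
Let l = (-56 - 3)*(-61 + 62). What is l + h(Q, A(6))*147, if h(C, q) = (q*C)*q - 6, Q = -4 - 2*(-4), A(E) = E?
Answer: 20227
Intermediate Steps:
l = -59 (l = -59*1 = -59)
Q = 4 (Q = -4 + 8 = 4)
h(C, q) = -6 + C*q**2 (h(C, q) = (C*q)*q - 6 = C*q**2 - 6 = -6 + C*q**2)
l + h(Q, A(6))*147 = -59 + (-6 + 4*6**2)*147 = -59 + (-6 + 4*36)*147 = -59 + (-6 + 144)*147 = -59 + 138*147 = -59 + 20286 = 20227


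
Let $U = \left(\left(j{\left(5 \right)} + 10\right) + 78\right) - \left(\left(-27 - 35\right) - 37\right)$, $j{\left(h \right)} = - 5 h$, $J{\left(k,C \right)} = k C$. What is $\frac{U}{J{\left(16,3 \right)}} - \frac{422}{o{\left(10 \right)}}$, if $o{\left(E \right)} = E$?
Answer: $- \frac{1553}{40} \approx -38.825$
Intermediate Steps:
$J{\left(k,C \right)} = C k$
$U = 162$ ($U = \left(\left(\left(-5\right) 5 + 10\right) + 78\right) - \left(\left(-27 - 35\right) - 37\right) = \left(\left(-25 + 10\right) + 78\right) - \left(-62 - 37\right) = \left(-15 + 78\right) - -99 = 63 + 99 = 162$)
$\frac{U}{J{\left(16,3 \right)}} - \frac{422}{o{\left(10 \right)}} = \frac{162}{3 \cdot 16} - \frac{422}{10} = \frac{162}{48} - \frac{211}{5} = 162 \cdot \frac{1}{48} - \frac{211}{5} = \frac{27}{8} - \frac{211}{5} = - \frac{1553}{40}$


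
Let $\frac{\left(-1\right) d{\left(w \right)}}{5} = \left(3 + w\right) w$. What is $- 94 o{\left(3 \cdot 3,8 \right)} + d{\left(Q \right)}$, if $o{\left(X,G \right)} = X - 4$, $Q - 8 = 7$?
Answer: $-1820$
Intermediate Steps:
$Q = 15$ ($Q = 8 + 7 = 15$)
$o{\left(X,G \right)} = -4 + X$ ($o{\left(X,G \right)} = X - 4 = -4 + X$)
$d{\left(w \right)} = - 5 w \left(3 + w\right)$ ($d{\left(w \right)} = - 5 \left(3 + w\right) w = - 5 w \left(3 + w\right)$)
$- 94 o{\left(3 \cdot 3,8 \right)} + d{\left(Q \right)} = - 94 \left(-4 + 3 \cdot 3\right) - 75 \left(3 + 15\right) = - 94 \left(-4 + 9\right) - 75 \cdot 18 = \left(-94\right) 5 - 1350 = -470 - 1350 = -1820$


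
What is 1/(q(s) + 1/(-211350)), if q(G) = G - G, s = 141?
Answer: -211350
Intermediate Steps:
q(G) = 0
1/(q(s) + 1/(-211350)) = 1/(0 + 1/(-211350)) = 1/(0 - 1/211350) = 1/(-1/211350) = -211350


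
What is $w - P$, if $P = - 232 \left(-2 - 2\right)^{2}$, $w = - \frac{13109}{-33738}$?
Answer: $\frac{125248565}{33738} \approx 3712.4$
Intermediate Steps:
$w = \frac{13109}{33738}$ ($w = \left(-13109\right) \left(- \frac{1}{33738}\right) = \frac{13109}{33738} \approx 0.38855$)
$P = -3712$ ($P = - 232 \left(-4\right)^{2} = \left(-232\right) 16 = -3712$)
$w - P = \frac{13109}{33738} - -3712 = \frac{13109}{33738} + 3712 = \frac{125248565}{33738}$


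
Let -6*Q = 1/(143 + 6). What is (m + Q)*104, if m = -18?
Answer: -836836/447 ≈ -1872.1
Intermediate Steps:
Q = -1/894 (Q = -1/(6*(143 + 6)) = -⅙/149 = -⅙*1/149 = -1/894 ≈ -0.0011186)
(m + Q)*104 = (-18 - 1/894)*104 = -16093/894*104 = -836836/447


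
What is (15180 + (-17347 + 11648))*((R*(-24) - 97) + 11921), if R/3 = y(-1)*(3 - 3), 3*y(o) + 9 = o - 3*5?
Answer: 112103344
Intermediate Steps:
y(o) = -8 + o/3 (y(o) = -3 + (o - 3*5)/3 = -3 + (o - 15)/3 = -3 + (-15 + o)/3 = -3 + (-5 + o/3) = -8 + o/3)
R = 0 (R = 3*((-8 + (1/3)*(-1))*(3 - 3)) = 3*((-8 - 1/3)*0) = 3*(-25/3*0) = 3*0 = 0)
(15180 + (-17347 + 11648))*((R*(-24) - 97) + 11921) = (15180 + (-17347 + 11648))*((0*(-24) - 97) + 11921) = (15180 - 5699)*((0 - 97) + 11921) = 9481*(-97 + 11921) = 9481*11824 = 112103344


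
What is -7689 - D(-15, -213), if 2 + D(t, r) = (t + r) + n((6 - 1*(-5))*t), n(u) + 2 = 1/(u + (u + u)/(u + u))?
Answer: -1222947/164 ≈ -7457.0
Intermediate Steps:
n(u) = -2 + 1/(1 + u) (n(u) = -2 + 1/(u + (u + u)/(u + u)) = -2 + 1/(u + (2*u)/((2*u))) = -2 + 1/(u + (2*u)*(1/(2*u))) = -2 + 1/(u + 1) = -2 + 1/(1 + u))
D(t, r) = -2 + r + t + (-1 - 22*t)/(1 + 11*t) (D(t, r) = -2 + ((t + r) + (-1 - 2*(6 - 1*(-5))*t)/(1 + (6 - 1*(-5))*t)) = -2 + ((r + t) + (-1 - 2*(6 + 5)*t)/(1 + (6 + 5)*t)) = -2 + ((r + t) + (-1 - 22*t)/(1 + 11*t)) = -2 + (r + t + (-1 - 22*t)/(1 + 11*t)) = -2 + r + t + (-1 - 22*t)/(1 + 11*t))
-7689 - D(-15, -213) = -7689 - (-1 - 22*(-15) + (1 + 11*(-15))*(-2 - 213 - 15))/(1 + 11*(-15)) = -7689 - (-1 + 330 + (1 - 165)*(-230))/(1 - 165) = -7689 - (-1 + 330 - 164*(-230))/(-164) = -7689 - (-1)*(-1 + 330 + 37720)/164 = -7689 - (-1)*38049/164 = -7689 - 1*(-38049/164) = -7689 + 38049/164 = -1222947/164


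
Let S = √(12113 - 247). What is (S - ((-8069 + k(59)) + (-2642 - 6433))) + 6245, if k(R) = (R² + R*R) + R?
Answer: 16368 + √11866 ≈ 16477.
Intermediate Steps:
k(R) = R + 2*R² (k(R) = (R² + R²) + R = 2*R² + R = R + 2*R²)
S = √11866 ≈ 108.93
(S - ((-8069 + k(59)) + (-2642 - 6433))) + 6245 = (√11866 - ((-8069 + 59*(1 + 2*59)) + (-2642 - 6433))) + 6245 = (√11866 - ((-8069 + 59*(1 + 118)) - 9075)) + 6245 = (√11866 - ((-8069 + 59*119) - 9075)) + 6245 = (√11866 - ((-8069 + 7021) - 9075)) + 6245 = (√11866 - (-1048 - 9075)) + 6245 = (√11866 - 1*(-10123)) + 6245 = (√11866 + 10123) + 6245 = (10123 + √11866) + 6245 = 16368 + √11866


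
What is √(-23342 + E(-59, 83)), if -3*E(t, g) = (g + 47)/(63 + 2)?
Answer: 2*I*√52521/3 ≈ 152.78*I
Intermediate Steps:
E(t, g) = -47/195 - g/195 (E(t, g) = -(g + 47)/(3*(63 + 2)) = -(47 + g)/(3*65) = -(47/65 + g/65)/3 = -47/195 - g/195)
√(-23342 + E(-59, 83)) = √(-23342 + (-47/195 - 1/195*83)) = √(-23342 + (-47/195 - 83/195)) = √(-23342 - ⅔) = √(-70028/3) = 2*I*√52521/3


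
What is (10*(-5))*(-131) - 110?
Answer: 6440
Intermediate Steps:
(10*(-5))*(-131) - 110 = -50*(-131) - 110 = 6550 - 110 = 6440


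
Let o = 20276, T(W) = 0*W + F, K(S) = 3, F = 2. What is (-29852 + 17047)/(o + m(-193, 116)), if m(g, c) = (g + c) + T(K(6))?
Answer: -12805/20201 ≈ -0.63388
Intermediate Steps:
T(W) = 2 (T(W) = 0*W + 2 = 0 + 2 = 2)
m(g, c) = 2 + c + g (m(g, c) = (g + c) + 2 = (c + g) + 2 = 2 + c + g)
(-29852 + 17047)/(o + m(-193, 116)) = (-29852 + 17047)/(20276 + (2 + 116 - 193)) = -12805/(20276 - 75) = -12805/20201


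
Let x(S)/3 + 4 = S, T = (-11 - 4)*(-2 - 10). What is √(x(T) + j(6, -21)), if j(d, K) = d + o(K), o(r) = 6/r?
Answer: 2*√6538/7 ≈ 23.102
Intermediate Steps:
T = 180 (T = -15*(-12) = 180)
x(S) = -12 + 3*S
j(d, K) = d + 6/K
√(x(T) + j(6, -21)) = √((-12 + 3*180) + (6 + 6/(-21))) = √((-12 + 540) + (6 + 6*(-1/21))) = √(528 + (6 - 2/7)) = √(528 + 40/7) = √(3736/7) = 2*√6538/7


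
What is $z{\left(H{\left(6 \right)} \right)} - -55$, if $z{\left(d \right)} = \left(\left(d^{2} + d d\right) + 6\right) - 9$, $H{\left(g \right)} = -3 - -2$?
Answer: $54$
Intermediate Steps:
$H{\left(g \right)} = -1$ ($H{\left(g \right)} = -3 + 2 = -1$)
$z{\left(d \right)} = -3 + 2 d^{2}$ ($z{\left(d \right)} = \left(\left(d^{2} + d^{2}\right) + 6\right) - 9 = \left(2 d^{2} + 6\right) - 9 = \left(6 + 2 d^{2}\right) - 9 = -3 + 2 d^{2}$)
$z{\left(H{\left(6 \right)} \right)} - -55 = \left(-3 + 2 \left(-1\right)^{2}\right) - -55 = \left(-3 + 2 \cdot 1\right) + 55 = \left(-3 + 2\right) + 55 = -1 + 55 = 54$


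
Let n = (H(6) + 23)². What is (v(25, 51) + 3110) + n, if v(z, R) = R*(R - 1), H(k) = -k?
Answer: 5949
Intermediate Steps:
v(z, R) = R*(-1 + R)
n = 289 (n = (-1*6 + 23)² = (-6 + 23)² = 17² = 289)
(v(25, 51) + 3110) + n = (51*(-1 + 51) + 3110) + 289 = (51*50 + 3110) + 289 = (2550 + 3110) + 289 = 5660 + 289 = 5949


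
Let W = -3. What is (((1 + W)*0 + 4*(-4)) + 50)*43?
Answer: 1462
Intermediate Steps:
(((1 + W)*0 + 4*(-4)) + 50)*43 = (((1 - 3)*0 + 4*(-4)) + 50)*43 = ((-2*0 - 16) + 50)*43 = ((0 - 16) + 50)*43 = (-16 + 50)*43 = 34*43 = 1462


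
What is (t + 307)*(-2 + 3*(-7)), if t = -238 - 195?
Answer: 2898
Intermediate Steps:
t = -433
(t + 307)*(-2 + 3*(-7)) = (-433 + 307)*(-2 + 3*(-7)) = -126*(-2 - 21) = -126*(-23) = 2898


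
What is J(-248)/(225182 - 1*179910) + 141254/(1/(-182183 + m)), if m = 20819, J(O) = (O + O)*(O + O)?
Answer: -128987343839752/5659 ≈ -2.2793e+10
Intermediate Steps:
J(O) = 4*O**2 (J(O) = (2*O)*(2*O) = 4*O**2)
J(-248)/(225182 - 1*179910) + 141254/(1/(-182183 + m)) = (4*(-248)**2)/(225182 - 1*179910) + 141254/(1/(-182183 + 20819)) = (4*61504)/(225182 - 179910) + 141254/(1/(-161364)) = 246016/45272 + 141254/(-1/161364) = 246016*(1/45272) + 141254*(-161364) = 30752/5659 - 22793310456 = -128987343839752/5659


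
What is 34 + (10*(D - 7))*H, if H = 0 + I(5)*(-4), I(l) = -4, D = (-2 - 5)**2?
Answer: 6754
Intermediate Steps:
D = 49 (D = (-7)**2 = 49)
H = 16 (H = 0 - 4*(-4) = 0 + 16 = 16)
34 + (10*(D - 7))*H = 34 + (10*(49 - 7))*16 = 34 + (10*42)*16 = 34 + 420*16 = 34 + 6720 = 6754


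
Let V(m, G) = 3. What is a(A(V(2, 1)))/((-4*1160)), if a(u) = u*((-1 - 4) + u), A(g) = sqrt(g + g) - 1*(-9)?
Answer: -21/2320 - 13*sqrt(6)/4640 ≈ -0.015915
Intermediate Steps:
A(g) = 9 + sqrt(2)*sqrt(g) (A(g) = sqrt(2*g) + 9 = sqrt(2)*sqrt(g) + 9 = 9 + sqrt(2)*sqrt(g))
a(u) = u*(-5 + u)
a(A(V(2, 1)))/((-4*1160)) = ((9 + sqrt(2)*sqrt(3))*(-5 + (9 + sqrt(2)*sqrt(3))))/((-4*1160)) = ((9 + sqrt(6))*(-5 + (9 + sqrt(6))))/(-4640) = ((9 + sqrt(6))*(4 + sqrt(6)))*(-1/4640) = ((4 + sqrt(6))*(9 + sqrt(6)))*(-1/4640) = -(4 + sqrt(6))*(9 + sqrt(6))/4640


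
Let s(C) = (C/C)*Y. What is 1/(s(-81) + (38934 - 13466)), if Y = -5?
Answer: 1/25463 ≈ 3.9273e-5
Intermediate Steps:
s(C) = -5 (s(C) = (C/C)*(-5) = 1*(-5) = -5)
1/(s(-81) + (38934 - 13466)) = 1/(-5 + (38934 - 13466)) = 1/(-5 + 25468) = 1/25463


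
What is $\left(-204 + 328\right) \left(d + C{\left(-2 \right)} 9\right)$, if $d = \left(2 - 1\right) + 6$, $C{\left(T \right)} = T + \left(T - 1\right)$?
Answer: $-4712$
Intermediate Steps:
$C{\left(T \right)} = -1 + 2 T$ ($C{\left(T \right)} = T + \left(-1 + T\right) = -1 + 2 T$)
$d = 7$ ($d = 1 + 6 = 7$)
$\left(-204 + 328\right) \left(d + C{\left(-2 \right)} 9\right) = \left(-204 + 328\right) \left(7 + \left(-1 + 2 \left(-2\right)\right) 9\right) = 124 \left(7 + \left(-1 - 4\right) 9\right) = 124 \left(7 - 45\right) = 124 \left(-38\right) = -4712$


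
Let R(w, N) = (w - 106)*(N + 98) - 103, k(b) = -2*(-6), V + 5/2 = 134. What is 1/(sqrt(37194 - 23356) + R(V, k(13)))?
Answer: 1351/3643483 - sqrt(13838)/7286966 ≈ 0.00035466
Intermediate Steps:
V = 263/2 (V = -5/2 + 134 = 263/2 ≈ 131.50)
k(b) = 12
R(w, N) = -103 + (-106 + w)*(98 + N) (R(w, N) = (-106 + w)*(98 + N) - 103 = -103 + (-106 + w)*(98 + N))
1/(sqrt(37194 - 23356) + R(V, k(13))) = 1/(sqrt(37194 - 23356) + (-10491 - 106*12 + 98*(263/2) + 12*(263/2))) = 1/(sqrt(13838) + (-10491 - 1272 + 12887 + 1578)) = 1/(sqrt(13838) + 2702) = 1/(2702 + sqrt(13838))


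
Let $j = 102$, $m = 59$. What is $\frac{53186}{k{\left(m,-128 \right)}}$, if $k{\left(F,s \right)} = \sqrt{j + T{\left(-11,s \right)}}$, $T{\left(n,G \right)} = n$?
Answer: $\frac{7598 \sqrt{91}}{13} \approx 5575.4$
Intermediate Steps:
$k{\left(F,s \right)} = \sqrt{91}$ ($k{\left(F,s \right)} = \sqrt{102 - 11} = \sqrt{91}$)
$\frac{53186}{k{\left(m,-128 \right)}} = \frac{53186}{\sqrt{91}} = 53186 \frac{\sqrt{91}}{91} = \frac{7598 \sqrt{91}}{13}$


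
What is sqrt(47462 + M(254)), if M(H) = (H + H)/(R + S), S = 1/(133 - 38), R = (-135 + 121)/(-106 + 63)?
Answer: sqrt(92321214738)/1373 ≈ 221.30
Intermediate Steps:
R = 14/43 (R = -14/(-43) = -14*(-1/43) = 14/43 ≈ 0.32558)
S = 1/95 ≈ 0.010526
M(H) = 8170*H/1373 (M(H) = (H + H)/(14/43 + 1/95) = (2*H)/(1373/4085) = (2*H)*(4085/1373) = 8170*H/1373)
sqrt(47462 + M(254)) = sqrt(47462 + (8170/1373)*254) = sqrt(47462 + 2075180/1373) = sqrt(67240506/1373) = sqrt(92321214738)/1373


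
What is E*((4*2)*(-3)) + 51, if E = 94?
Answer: -2205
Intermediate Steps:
E*((4*2)*(-3)) + 51 = 94*((4*2)*(-3)) + 51 = 94*(8*(-3)) + 51 = 94*(-24) + 51 = -2256 + 51 = -2205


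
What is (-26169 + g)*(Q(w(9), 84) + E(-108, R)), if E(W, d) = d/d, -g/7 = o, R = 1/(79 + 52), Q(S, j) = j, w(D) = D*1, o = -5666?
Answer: 1146905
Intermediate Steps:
w(D) = D
R = 1/131 ≈ 0.0076336
g = 39662 (g = -7*(-5666) = 39662)
E(W, d) = 1
(-26169 + g)*(Q(w(9), 84) + E(-108, R)) = (-26169 + 39662)*(84 + 1) = 13493*85 = 1146905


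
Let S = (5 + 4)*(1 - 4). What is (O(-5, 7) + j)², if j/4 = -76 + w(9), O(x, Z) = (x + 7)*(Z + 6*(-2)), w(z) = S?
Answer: 178084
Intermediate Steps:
S = -27 (S = 9*(-3) = -27)
w(z) = -27
O(x, Z) = (-12 + Z)*(7 + x) (O(x, Z) = (7 + x)*(Z - 12) = (7 + x)*(-12 + Z) = (-12 + Z)*(7 + x))
j = -412 (j = 4*(-76 - 27) = 4*(-103) = -412)
(O(-5, 7) + j)² = ((-84 - 12*(-5) + 7*7 + 7*(-5)) - 412)² = ((-84 + 60 + 49 - 35) - 412)² = (-10 - 412)² = (-422)² = 178084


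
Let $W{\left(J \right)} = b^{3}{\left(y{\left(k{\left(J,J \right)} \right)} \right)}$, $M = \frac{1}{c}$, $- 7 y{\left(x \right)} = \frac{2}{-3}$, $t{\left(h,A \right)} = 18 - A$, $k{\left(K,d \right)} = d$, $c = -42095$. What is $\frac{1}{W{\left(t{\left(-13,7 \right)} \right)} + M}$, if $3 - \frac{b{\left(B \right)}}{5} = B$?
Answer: $\frac{389841795}{1194345640114} \approx 0.00032641$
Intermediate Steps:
$y{\left(x \right)} = \frac{2}{21}$ ($y{\left(x \right)} = - \frac{2 \frac{1}{-3}}{7} = - \frac{2 \left(- \frac{1}{3}\right)}{7} = \left(- \frac{1}{7}\right) \left(- \frac{2}{3}\right) = \frac{2}{21}$)
$b{\left(B \right)} = 15 - 5 B$
$M = - \frac{1}{42095}$ ($M = \frac{1}{-42095} = - \frac{1}{42095} \approx -2.3756 \cdot 10^{-5}$)
$W{\left(J \right)} = \frac{28372625}{9261}$ ($W{\left(J \right)} = \left(15 - \frac{10}{21}\right)^{3} = \left(\frac{305}{21}\right)^{3} = \frac{28372625}{9261}$)
$\frac{1}{W{\left(t{\left(-13,7 \right)} \right)} + M} = \frac{1}{\frac{28372625}{9261} - \frac{1}{42095}} = \frac{1}{\frac{1194345640114}{389841795}} = \frac{389841795}{1194345640114}$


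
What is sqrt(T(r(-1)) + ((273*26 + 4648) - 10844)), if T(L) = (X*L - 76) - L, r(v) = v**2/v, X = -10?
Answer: 3*sqrt(93) ≈ 28.931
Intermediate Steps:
r(v) = v
T(L) = -76 - 11*L (T(L) = (-10*L - 76) - L = (-76 - 10*L) - L = -76 - 11*L)
sqrt(T(r(-1)) + ((273*26 + 4648) - 10844)) = sqrt((-76 - 11*(-1)) + ((273*26 + 4648) - 10844)) = sqrt((-76 + 11) + ((7098 + 4648) - 10844)) = sqrt(-65 + (11746 - 10844)) = sqrt(-65 + 902) = sqrt(837) = 3*sqrt(93)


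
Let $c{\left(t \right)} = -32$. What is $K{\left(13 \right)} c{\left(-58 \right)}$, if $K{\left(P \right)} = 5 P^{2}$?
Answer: $-27040$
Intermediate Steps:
$K{\left(13 \right)} c{\left(-58 \right)} = 5 \cdot 13^{2} \left(-32\right) = 5 \cdot 169 \left(-32\right) = 845 \left(-32\right) = -27040$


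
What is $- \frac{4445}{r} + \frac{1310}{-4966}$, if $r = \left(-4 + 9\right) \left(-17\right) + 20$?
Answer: $\frac{169144}{2483} \approx 68.121$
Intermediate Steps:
$r = -65$ ($r = 5 \left(-17\right) + 20 = -85 + 20 = -65$)
$- \frac{4445}{r} + \frac{1310}{-4966} = - \frac{4445}{-65} + \frac{1310}{-4966} = \left(-4445\right) \left(- \frac{1}{65}\right) + 1310 \left(- \frac{1}{4966}\right) = \frac{889}{13} - \frac{655}{2483} = \frac{169144}{2483}$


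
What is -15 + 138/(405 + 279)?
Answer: -1687/114 ≈ -14.798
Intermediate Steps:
-15 + 138/(405 + 279) = -15 + 138/684 = -15 + (1/684)*138 = -15 + 23/114 = -1687/114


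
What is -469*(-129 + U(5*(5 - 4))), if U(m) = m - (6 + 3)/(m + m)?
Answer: 585781/10 ≈ 58578.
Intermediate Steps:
U(m) = m - 9/(2*m)
-469*(-129 + U(5*(5 - 4))) = -469*(-129 + (5*(5 - 4) - 9*1/(5*(5 - 4))/2)) = -469*(-129 + (5*1 - 9/(2*(5*1)))) = -469*(-129 + (5 - 9/2/5)) = -469*(-129 + (5 - 9/2*⅕)) = -469*(-129 + (5 - 9/10)) = -469*(-129 + 41/10) = -469*(-1249/10) = 585781/10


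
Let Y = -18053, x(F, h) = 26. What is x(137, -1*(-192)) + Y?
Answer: -18027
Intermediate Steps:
x(137, -1*(-192)) + Y = 26 - 18053 = -18027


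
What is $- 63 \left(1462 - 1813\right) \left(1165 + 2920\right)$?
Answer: $90331605$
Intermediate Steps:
$- 63 \left(1462 - 1813\right) \left(1165 + 2920\right) = - 63 \left(\left(-351\right) 4085\right) = \left(-63\right) \left(-1433835\right) = 90331605$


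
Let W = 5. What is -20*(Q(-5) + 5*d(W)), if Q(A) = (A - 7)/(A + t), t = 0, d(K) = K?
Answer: -548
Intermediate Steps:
Q(A) = (-7 + A)/A (Q(A) = (A - 7)/(A + 0) = (-7 + A)/A)
-20*(Q(-5) + 5*d(W)) = -20*((-7 - 5)/(-5) + 5*5) = -20*(-⅕*(-12) + 25) = -20*(12/5 + 25) = -20*137/5 = -548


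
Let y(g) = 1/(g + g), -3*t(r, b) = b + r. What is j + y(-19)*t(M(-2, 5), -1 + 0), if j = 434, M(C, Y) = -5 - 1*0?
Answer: 8245/19 ≈ 433.95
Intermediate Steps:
M(C, Y) = -5 (M(C, Y) = -5 + 0 = -5)
t(r, b) = -b/3 - r/3 (t(r, b) = -(b + r)/3 = -b/3 - r/3)
y(g) = 1/(2*g)
j + y(-19)*t(M(-2, 5), -1 + 0) = 434 + ((1/2)/(-19))*(-(-1 + 0)/3 - 1/3*(-5)) = 434 + ((1/2)*(-1/19))*(-1/3*(-1) + 5/3) = 434 - (1/3 + 5/3)/38 = 434 - 1/38*2 = 434 - 1/19 = 8245/19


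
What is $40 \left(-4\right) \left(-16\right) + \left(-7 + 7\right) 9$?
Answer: $2560$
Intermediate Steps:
$40 \left(-4\right) \left(-16\right) + \left(-7 + 7\right) 9 = \left(-160\right) \left(-16\right) + 0 \cdot 9 = 2560 + 0 = 2560$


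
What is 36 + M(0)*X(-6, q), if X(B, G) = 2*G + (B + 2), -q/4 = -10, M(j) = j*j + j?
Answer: 36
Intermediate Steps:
M(j) = j + j² (M(j) = j² + j = j + j²)
q = 40 (q = -4*(-10) = 40)
X(B, G) = 2 + B + 2*G (X(B, G) = 2*G + (2 + B) = 2 + B + 2*G)
36 + M(0)*X(-6, q) = 36 + (0*(1 + 0))*(2 - 6 + 2*40) = 36 + (0*1)*(2 - 6 + 80) = 36 + 0*76 = 36 + 0 = 36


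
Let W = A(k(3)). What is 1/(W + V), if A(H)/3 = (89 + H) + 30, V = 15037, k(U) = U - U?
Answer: 1/15394 ≈ 6.4960e-5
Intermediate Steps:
k(U) = 0
A(H) = 357 + 3*H (A(H) = 3*((89 + H) + 30) = 3*(119 + H) = 357 + 3*H)
W = 357 (W = 357 + 3*0 = 357 + 0 = 357)
1/(W + V) = 1/(357 + 15037) = 1/15394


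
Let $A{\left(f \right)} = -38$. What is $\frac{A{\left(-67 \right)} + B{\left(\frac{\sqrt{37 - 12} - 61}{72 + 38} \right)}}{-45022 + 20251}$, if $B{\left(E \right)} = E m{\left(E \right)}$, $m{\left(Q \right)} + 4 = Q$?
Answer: $\frac{36002}{24977425} \approx 0.0014414$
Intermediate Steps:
$m{\left(Q \right)} = -4 + Q$
$B{\left(E \right)} = E \left(-4 + E\right)$
$\frac{A{\left(-67 \right)} + B{\left(\frac{\sqrt{37 - 12} - 61}{72 + 38} \right)}}{-45022 + 20251} = \frac{-38 + \frac{\sqrt{37 - 12} - 61}{72 + 38} \left(-4 + \frac{\sqrt{37 - 12} - 61}{72 + 38}\right)}{-45022 + 20251} = \frac{-38 + \frac{\sqrt{25} - 61}{110} \left(-4 + \frac{\sqrt{25} - 61}{110}\right)}{-24771} = \left(-38 + \left(5 - 61\right) \frac{1}{110} \left(-4 + \left(5 - 61\right) \frac{1}{110}\right)\right) \left(- \frac{1}{24771}\right) = \left(-38 + \left(-56\right) \frac{1}{110} \left(-4 - \frac{28}{55}\right)\right) \left(- \frac{1}{24771}\right) = \left(-38 - \frac{28 \left(-4 - \frac{28}{55}\right)}{55}\right) \left(- \frac{1}{24771}\right) = \left(-38 - - \frac{6944}{3025}\right) \left(- \frac{1}{24771}\right) = \left(-38 + \frac{6944}{3025}\right) \left(- \frac{1}{24771}\right) = \left(- \frac{108006}{3025}\right) \left(- \frac{1}{24771}\right) = \frac{36002}{24977425}$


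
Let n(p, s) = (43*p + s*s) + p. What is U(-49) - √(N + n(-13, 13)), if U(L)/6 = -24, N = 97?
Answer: -144 - 3*I*√34 ≈ -144.0 - 17.493*I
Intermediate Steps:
n(p, s) = s² + 44*p (n(p, s) = (43*p + s²) + p = (s² + 43*p) + p = s² + 44*p)
U(L) = -144 (U(L) = 6*(-24) = -144)
U(-49) - √(N + n(-13, 13)) = -144 - √(97 + (13² + 44*(-13))) = -144 - √(97 + (169 - 572)) = -144 - √(97 - 403) = -144 - √(-306) = -144 - 3*I*√34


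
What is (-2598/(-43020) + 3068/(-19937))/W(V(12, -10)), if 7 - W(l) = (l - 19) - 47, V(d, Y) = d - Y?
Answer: -786167/428844870 ≈ -0.0018332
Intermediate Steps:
W(l) = 73 - l (W(l) = 7 - ((l - 19) - 47) = 7 - ((-19 + l) - 47) = 7 - (-66 + l) = 7 + (66 - l) = 73 - l)
(-2598/(-43020) + 3068/(-19937))/W(V(12, -10)) = (-2598/(-43020) + 3068/(-19937))/(73 - (12 - 1*(-10))) = (-2598*(-1/43020) + 3068*(-1/19937))/(73 - (12 + 10)) = (433/7170 - 3068/19937)/(73 - 1*22) = -13364839/(142948290*(73 - 22)) = -13364839/142948290/51 = -13364839/142948290*1/51 = -786167/428844870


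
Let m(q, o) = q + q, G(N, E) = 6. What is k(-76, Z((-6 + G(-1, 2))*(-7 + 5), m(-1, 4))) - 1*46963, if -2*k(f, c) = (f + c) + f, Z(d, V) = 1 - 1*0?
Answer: -93775/2 ≈ -46888.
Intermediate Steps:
m(q, o) = 2*q
Z(d, V) = 1 (Z(d, V) = 1 + 0 = 1)
k(f, c) = -f - c/2 (k(f, c) = -((f + c) + f)/2 = -((c + f) + f)/2 = -(c + 2*f)/2 = -f - c/2)
k(-76, Z((-6 + G(-1, 2))*(-7 + 5), m(-1, 4))) - 1*46963 = (-1*(-76) - ½*1) - 1*46963 = (76 - ½) - 46963 = 151/2 - 46963 = -93775/2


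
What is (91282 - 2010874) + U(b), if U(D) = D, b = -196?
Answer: -1919788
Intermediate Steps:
(91282 - 2010874) + U(b) = (91282 - 2010874) - 196 = -1919592 - 196 = -1919788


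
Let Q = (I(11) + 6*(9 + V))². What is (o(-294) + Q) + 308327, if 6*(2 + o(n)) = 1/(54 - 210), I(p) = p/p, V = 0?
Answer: 291423599/936 ≈ 3.1135e+5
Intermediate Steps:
I(p) = 1
o(n) = -1873/936 (o(n) = -2 + 1/(6*(54 - 210)) = -2 + (⅙)/(-156) = -2 + (⅙)*(-1/156) = -2 - 1/936 = -1873/936)
Q = 3025 (Q = (1 + 6*(9 + 0))² = (1 + 6*9)² = (1 + 54)² = 55² = 3025)
(o(-294) + Q) + 308327 = (-1873/936 + 3025) + 308327 = 2829527/936 + 308327 = 291423599/936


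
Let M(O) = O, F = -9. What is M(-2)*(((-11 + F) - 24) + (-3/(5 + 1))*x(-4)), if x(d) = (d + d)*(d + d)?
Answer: 152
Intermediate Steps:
x(d) = 4*d² (x(d) = (2*d)*(2*d) = 4*d²)
M(-2)*(((-11 + F) - 24) + (-3/(5 + 1))*x(-4)) = -2*(((-11 - 9) - 24) + (-3/(5 + 1))*(4*(-4)²)) = -2*((-20 - 24) + (-3/6)*(4*16)) = -2*(-44 - 3*⅙*64) = -2*(-44 - ½*64) = -2*(-44 - 32) = -2*(-76) = 152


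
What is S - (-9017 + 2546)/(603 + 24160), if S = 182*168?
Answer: 757159959/24763 ≈ 30576.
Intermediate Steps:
S = 30576
S - (-9017 + 2546)/(603 + 24160) = 30576 - (-9017 + 2546)/(603 + 24160) = 30576 - (-6471)/24763 = 30576 - 1*(-6471/24763) = 30576 + 6471/24763 = 757159959/24763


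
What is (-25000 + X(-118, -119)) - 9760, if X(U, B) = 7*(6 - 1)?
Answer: -34725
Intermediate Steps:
X(U, B) = 35 (X(U, B) = 7*5 = 35)
(-25000 + X(-118, -119)) - 9760 = (-25000 + 35) - 9760 = -24965 - 9760 = -34725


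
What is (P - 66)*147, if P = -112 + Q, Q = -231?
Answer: -60123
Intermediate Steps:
P = -343 (P = -112 - 231 = -343)
(P - 66)*147 = (-343 - 66)*147 = -409*147 = -60123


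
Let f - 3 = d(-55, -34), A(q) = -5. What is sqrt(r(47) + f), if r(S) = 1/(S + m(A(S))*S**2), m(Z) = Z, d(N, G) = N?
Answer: I*sqrt(698858134)/3666 ≈ 7.2111*I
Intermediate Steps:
f = -52 (f = 3 - 55 = -52)
r(S) = 1/(S - 5*S**2)
sqrt(r(47) + f) = sqrt(1/(47*(1 - 5*47)) - 52) = sqrt(1/(47*(1 - 235)) - 52) = sqrt((1/47)/(-234) - 52) = sqrt((1/47)*(-1/234) - 52) = sqrt(-1/10998 - 52) = sqrt(-571897/10998) = I*sqrt(698858134)/3666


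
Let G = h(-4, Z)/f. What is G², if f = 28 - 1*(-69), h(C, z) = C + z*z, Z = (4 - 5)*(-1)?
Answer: 9/9409 ≈ 0.00095653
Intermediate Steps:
Z = 1 (Z = -1*(-1) = 1)
h(C, z) = C + z²
f = 97 (f = 28 + 69 = 97)
G = -3/97 (G = (-4 + 1²)/97 = (-4 + 1)*(1/97) = -3*1/97 = -3/97 ≈ -0.030928)
G² = (-3/97)² = 9/9409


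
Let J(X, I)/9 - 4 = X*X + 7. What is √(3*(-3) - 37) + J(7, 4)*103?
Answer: 55620 + I*√46 ≈ 55620.0 + 6.7823*I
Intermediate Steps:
J(X, I) = 99 + 9*X² (J(X, I) = 36 + 9*(X*X + 7) = 36 + 9*(X² + 7) = 36 + 9*(7 + X²) = 36 + (63 + 9*X²) = 99 + 9*X²)
√(3*(-3) - 37) + J(7, 4)*103 = √(3*(-3) - 37) + (99 + 9*7²)*103 = √(-9 - 37) + (99 + 9*49)*103 = √(-46) + (99 + 441)*103 = I*√46 + 540*103 = I*√46 + 55620 = 55620 + I*√46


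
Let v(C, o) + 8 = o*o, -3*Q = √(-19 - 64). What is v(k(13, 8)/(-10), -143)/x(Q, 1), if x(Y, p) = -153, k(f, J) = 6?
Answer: -20441/153 ≈ -133.60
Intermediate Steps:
Q = -I*√83/3 (Q = -√(-19 - 64)/3 = -I*√83/3 ≈ -3.0368*I)
v(C, o) = -8 + o² (v(C, o) = -8 + o*o = -8 + o²)
v(k(13, 8)/(-10), -143)/x(Q, 1) = (-8 + (-143)²)/(-153) = (-8 + 20449)*(-1/153) = 20441*(-1/153) = -20441/153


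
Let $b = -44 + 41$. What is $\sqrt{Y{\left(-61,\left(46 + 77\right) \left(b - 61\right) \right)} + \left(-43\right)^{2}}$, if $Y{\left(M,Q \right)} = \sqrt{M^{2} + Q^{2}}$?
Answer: $\sqrt{1849 + \sqrt{61972105}} \approx 98.596$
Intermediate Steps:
$b = -3$
$\sqrt{Y{\left(-61,\left(46 + 77\right) \left(b - 61\right) \right)} + \left(-43\right)^{2}} = \sqrt{\sqrt{\left(-61\right)^{2} + \left(\left(46 + 77\right) \left(-3 - 61\right)\right)^{2}} + \left(-43\right)^{2}} = \sqrt{\sqrt{3721 + \left(123 \left(-64\right)\right)^{2}} + 1849} = \sqrt{\sqrt{3721 + \left(-7872\right)^{2}} + 1849} = \sqrt{\sqrt{3721 + 61968384} + 1849} = \sqrt{\sqrt{61972105} + 1849} = \sqrt{1849 + \sqrt{61972105}}$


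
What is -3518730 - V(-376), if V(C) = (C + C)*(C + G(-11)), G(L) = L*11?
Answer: -3892474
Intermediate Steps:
G(L) = 11*L
V(C) = 2*C*(-121 + C) (V(C) = (C + C)*(C + 11*(-11)) = (2*C)*(C - 121) = (2*C)*(-121 + C) = 2*C*(-121 + C))
-3518730 - V(-376) = -3518730 - 2*(-376)*(-121 - 376) = -3518730 - 2*(-376)*(-497) = -3518730 - 1*373744 = -3518730 - 373744 = -3892474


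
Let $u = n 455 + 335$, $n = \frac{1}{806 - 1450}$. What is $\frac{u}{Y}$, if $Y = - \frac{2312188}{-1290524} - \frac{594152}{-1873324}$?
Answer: $\frac{929404406094011}{5862981391844} \approx 158.52$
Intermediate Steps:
$n = - \frac{1}{644}$ ($n = \frac{1}{-644} = - \frac{1}{644} \approx -0.0015528$)
$Y = \frac{318640293035}{151098098861}$ ($Y = \left(-2312188\right) \left(- \frac{1}{1290524}\right) - - \frac{148538}{468331} = \frac{578047}{322631} + \frac{148538}{468331} = \frac{318640293035}{151098098861} \approx 2.1088$)
$u = \frac{30755}{92}$ ($u = \left(- \frac{1}{644}\right) 455 + 335 = - \frac{65}{92} + 335 = \frac{30755}{92} \approx 334.29$)
$\frac{u}{Y} = \frac{30755}{92 \cdot \frac{318640293035}{151098098861}} = \frac{30755}{92} \cdot \frac{151098098861}{318640293035} = \frac{929404406094011}{5862981391844}$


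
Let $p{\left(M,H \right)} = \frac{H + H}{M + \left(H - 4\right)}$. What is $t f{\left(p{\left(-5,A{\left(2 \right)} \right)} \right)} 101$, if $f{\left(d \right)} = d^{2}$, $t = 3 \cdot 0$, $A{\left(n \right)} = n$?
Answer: $0$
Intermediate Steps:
$p{\left(M,H \right)} = \frac{2 H}{-4 + H + M}$ ($p{\left(M,H \right)} = \frac{2 H}{M + \left(-4 + H\right)} = \frac{2 H}{-4 + H + M}$)
$t = 0$
$t f{\left(p{\left(-5,A{\left(2 \right)} \right)} \right)} 101 = 0 \left(2 \cdot 2 \frac{1}{-4 + 2 - 5}\right)^{2} \cdot 101 = 0 \left(2 \cdot 2 \frac{1}{-7}\right)^{2} \cdot 101 = 0 \left(2 \cdot 2 \left(- \frac{1}{7}\right)\right)^{2} \cdot 101 = 0 \left(- \frac{4}{7}\right)^{2} \cdot 101 = 0 \cdot \frac{16}{49} \cdot 101 = 0 \cdot 101 = 0$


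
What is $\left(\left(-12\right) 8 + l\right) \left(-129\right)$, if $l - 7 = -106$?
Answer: $25155$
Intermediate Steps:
$l = -99$ ($l = 7 - 106 = -99$)
$\left(\left(-12\right) 8 + l\right) \left(-129\right) = \left(\left(-12\right) 8 - 99\right) \left(-129\right) = \left(-96 - 99\right) \left(-129\right) = \left(-195\right) \left(-129\right) = 25155$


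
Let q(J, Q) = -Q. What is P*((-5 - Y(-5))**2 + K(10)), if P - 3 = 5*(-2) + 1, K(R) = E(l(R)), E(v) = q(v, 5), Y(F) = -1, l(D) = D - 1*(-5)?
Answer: -66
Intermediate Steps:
l(D) = 5 + D (l(D) = D + 5 = 5 + D)
E(v) = -5 (E(v) = -1*5 = -5)
K(R) = -5
P = -6 (P = 3 + (5*(-2) + 1) = 3 + (-10 + 1) = 3 - 9 = -6)
P*((-5 - Y(-5))**2 + K(10)) = -6*((-5 - 1*(-1))**2 - 5) = -6*((-5 + 1)**2 - 5) = -6*((-4)**2 - 5) = -6*(16 - 5) = -6*11 = -66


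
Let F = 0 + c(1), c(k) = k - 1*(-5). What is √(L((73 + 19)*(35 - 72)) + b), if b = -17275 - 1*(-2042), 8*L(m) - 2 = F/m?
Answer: I*√176505167077/3404 ≈ 123.42*I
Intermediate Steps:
c(k) = 5 + k (c(k) = k + 5 = 5 + k)
F = 6 (F = 0 + (5 + 1) = 0 + 6 = 6)
L(m) = ¼ + 3/(4*m) (L(m) = ¼ + (6/m)/8 = ¼ + 3/(4*m))
b = -15233 (b = -17275 + 2042 = -15233)
√(L((73 + 19)*(35 - 72)) + b) = √((3 + (73 + 19)*(35 - 72))/(4*(((73 + 19)*(35 - 72)))) - 15233) = √((3 + 92*(-37))/(4*((92*(-37)))) - 15233) = √((¼)*(3 - 3404)/(-3404) - 15233) = √((¼)*(-1/3404)*(-3401) - 15233) = √(3401/13616 - 15233) = √(-207409127/13616) = I*√176505167077/3404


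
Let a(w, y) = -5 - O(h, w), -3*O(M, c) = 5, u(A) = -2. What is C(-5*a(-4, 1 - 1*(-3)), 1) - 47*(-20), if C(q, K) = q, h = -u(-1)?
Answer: 2870/3 ≈ 956.67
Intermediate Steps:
h = 2 (h = -1*(-2) = 2)
O(M, c) = -5/3 (O(M, c) = -⅓*5 = -5/3)
a(w, y) = -10/3 (a(w, y) = -5 - 1*(-5/3) = -5 + 5/3 = -10/3)
C(-5*a(-4, 1 - 1*(-3)), 1) - 47*(-20) = -5*(-10/3) - 47*(-20) = 50/3 + 940 = 2870/3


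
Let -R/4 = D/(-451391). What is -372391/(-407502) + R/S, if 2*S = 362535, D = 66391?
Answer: 20313385035230197/22228559845153290 ≈ 0.91384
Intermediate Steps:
S = 362535/2 (S = (½)*362535 = 362535/2 ≈ 1.8127e+5)
R = 265564/451391 (R = -265564/(-451391) = -265564*(-1)/451391 = -4*(-66391/451391) = 265564/451391 ≈ 0.58832)
-372391/(-407502) + R/S = -372391/(-407502) + 265564/(451391*(362535/2)) = -372391*(-1/407502) + (265564/451391)*(2/362535) = 372391/407502 + 531128/163645036185 = 20313385035230197/22228559845153290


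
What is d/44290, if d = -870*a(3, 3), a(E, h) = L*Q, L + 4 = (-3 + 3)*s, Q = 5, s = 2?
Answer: 1740/4429 ≈ 0.39287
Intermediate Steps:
L = -4 (L = -4 + (-3 + 3)*2 = -4 + 0*2 = -4 + 0 = -4)
a(E, h) = -20 (a(E, h) = -4*5 = -20)
d = 17400 (d = -870*(-20) = 17400)
d/44290 = 17400/44290 = 17400*(1/44290) = 1740/4429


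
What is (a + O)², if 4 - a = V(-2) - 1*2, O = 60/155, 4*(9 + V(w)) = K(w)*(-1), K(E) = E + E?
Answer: 198916/961 ≈ 206.99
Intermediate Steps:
K(E) = 2*E
V(w) = -9 - w/2 (V(w) = -9 + ((2*w)*(-1))/4 = -9 + (-2*w)/4 = -9 - w/2)
O = 12/31 (O = 60*(1/155) = 12/31 ≈ 0.38710)
a = 14 (a = 4 - ((-9 - ½*(-2)) - 1*2) = 4 - ((-9 + 1) - 2) = 4 - (-8 - 2) = 4 - 1*(-10) = 4 + 10 = 14)
(a + O)² = (14 + 12/31)² = (446/31)² = 198916/961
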